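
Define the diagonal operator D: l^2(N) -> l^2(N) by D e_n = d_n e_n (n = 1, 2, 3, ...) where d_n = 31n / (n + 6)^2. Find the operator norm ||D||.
||D|| = 31/24 (attained at n = 6)

For D diagonal, ||D|| = sup_n |d_n|. Treat f(x) = 31x / (x + 6)^2 for real x > 0. By the quotient rule, f'(x) = 31(6 - x)/(x + 6)^3, which is positive for x < 6 and negative for x > 6. So f has a unique maximum at x = 6, and since 6 is a positive integer, the supremum over n ≥ 1 is attained at n = 6: d_6 = 31·6/(6 + 6)^2 = 31·6/144 = 31/24. Hence ||D|| = 31/24.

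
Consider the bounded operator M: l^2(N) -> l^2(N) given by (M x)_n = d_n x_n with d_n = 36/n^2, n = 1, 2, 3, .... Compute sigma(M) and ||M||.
sigma(M) = {36/n^2 : n ≥ 1} ∪ {0}; ||M|| = 36

A bounded diagonal operator on l^2 with diagonal entries d_n has spectrum equal to the closure of {d_n : n ≥ 1}: every d_n is an eigenvalue (with eigenvector e_n), so {d_n} ⊂ sigma(M); the spectrum is closed, so its closure is too; and for lambda not in the closure, (M - lambda I) has bounded inverse (the diagonal entries 1/(d_n - lambda) are bounded). For our sequence d_n = 36/n^2, n = 1, 2, 3, ...:
  - {d_n} = {36/n^2 : n ≥ 1}; the only limit point is 0
  - closure = {36/n^2 : n ≥ 1} ∪ {0}
For the norm: a diagonal operator has ||M|| = sup_n |d_n|. Here d_n = 36/n^2 is positive and decreasing, so sup_n |d_n| = d_1 = 36. So ||M|| = 36.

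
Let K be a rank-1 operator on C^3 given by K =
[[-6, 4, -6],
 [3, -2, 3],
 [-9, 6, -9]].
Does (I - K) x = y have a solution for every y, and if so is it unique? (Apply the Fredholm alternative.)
(I - K) is invertible (det(I - K) = 18 ≠ 0), so for every y in C^3 the equation (I - K) x = y has a unique solution.

K has rank 1, so it is an outer product K = u v^T: every row of K is a multiple of one row vector. Reading off the entries, u = (-2, 1, -3) and v = (3, -2, 3) (row i of K equals u_i·v^T). A rank-one matrix u v^T satisfies K u = u (v·u) and kills the (2)-dimensional subspace v^⊥, so its characteristic polynomial is lambda^2 (lambda - v·u) with v·u = tr K = -17. Hence the eigenvalues of I - K are 1 (multiplicity 2) and 1 - (-17) = 18, so det(I - K) = 18. (Direct check: I - K =
[[7, -4, 6],
 [-3, 3, -3],
 [9, -6, 10]]
has determinant 18.) The finite-dimensional Fredholm alternative says: either (I - K) is invertible, or ker(I - K) ≠ {0} and then range(I - K) = ker((I - K)^*)^⊥, with dim ker(I - K) = dim ker((I - K)^*). Since det(I - K) ≠ 0, 1 is not an eigenvalue of K and ker(I - K) = {0}, so we are in the first case: for every y there is a unique x = (I - K)^(-1) y. Explicitly, by the Sherman–Morrison formula, (I - u v^T)^(-1) = I + u v^T/(1 - v·u), i.e. (I - K)^(-1) = I + K/(18).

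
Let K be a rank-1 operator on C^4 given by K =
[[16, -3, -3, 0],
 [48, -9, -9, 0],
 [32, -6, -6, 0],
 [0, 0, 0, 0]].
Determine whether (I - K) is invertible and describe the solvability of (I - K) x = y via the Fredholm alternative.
(I - K) is singular (det(I - K) = 0, i.e. 1 ∈ sigma(K)). (I - K) x = y is solvable iff y ⊥ ker((I - K)^*) = span{(16, -3, -3, 0)}, i.e. iff 16y_1 - 3y_2 - 3y_3 = 0. When solvable, the solutions are x = y + c·(1, 3, 2, 0), c arbitrary (ker(I - K) = span{(1, 3, 2, 0)}, dimension 1).

K has rank 1, so it is an outer product K = u v^T: every row of K is a multiple of one row vector. Reading off the entries, u = (1, 3, 2, 0) and v = (16, -3, -3, 0) (row i of K equals u_i·v^T). A rank-one matrix u v^T satisfies K u = u (v·u) and kills the (3)-dimensional subspace v^⊥, so its characteristic polynomial is lambda^3 (lambda - v·u) with v·u = tr K = 1. Hence the eigenvalues of I - K are 1 (multiplicity 3) and 1 - (1) = 0, so det(I - K) = 0. (Direct check: I - K =
[[-15, 3, 3, 0],
 [-48, 10, 9, 0],
 [-32, 6, 7, 0],
 [0, 0, 0, 1]]
has determinant 0.) So 1 is an eigenvalue of K and (I - K) is not invertible. The finite-dimensional Fredholm alternative says: either (I - K) is invertible, or ker(I - K) ≠ {0} and then range(I - K) = ker((I - K)^*)^⊥, with dim ker(I - K) = dim ker((I - K)^*). We are in the second case, so we need both kernels. Kernel of I - K: (I - K) u = u - u (v·u) = u - u = 0, so ker(I - K) = span{u} = span{(1, 3, 2, 0)} (it is exactly 1-dimensional because rank(I - K) = 3). Kernel of the adjoint: K is real, so (I - K)^* = I - K^T = I - v u^T, and (I - v u^T) v = v - v (u·v) = 0; hence ker((I - K)^*) = span{v} = span{(16, -3, -3, 0)}. Therefore (I - K) x = y is solvable iff <y, v> = 0, i.e. iff 16y_1 - 3y_2 - 3y_3 = 0. When this holds, K y = u (v·y) = 0, so (I - K) y = y and x = y is a particular solution; the full solution set is the line x = y + c·u = y + c·(1, 3, 2, 0), c ∈ C.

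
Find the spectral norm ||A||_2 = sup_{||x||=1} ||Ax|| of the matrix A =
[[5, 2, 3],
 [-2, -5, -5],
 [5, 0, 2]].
||A||_2 ≈ 9.9802 (= sqrt(largest eigenvalue of A^T A))

||A||_2 = sigma_max(A) = sqrt(lambda_max(A^T A)). Form the symmetric matrix M = A^T A =
[[54, 20, 35],
 [20, 29, 31],
 [35, 31, 38]].
Its characteristic polynomial (trace, sum of principal 2x2 minors, determinant of M give the coefficients) is
  p(λ) = det(λ I - M) = λ^3 - 121λ^2 + 2134λ - 289.
No integer candidate from the rational root theorem (±divisors of 289) is a root, so the roots are irrational. The cubic discriminant is Δ = 27094951025 > 0, so there are three distinct real roots. p(0) = -289 and p(1) = 1725 have opposite signs, so a root lies in (0, 1); Newton's method refines it to λ ≈ 0.1365. p(21) = 425 and p(22) = -1257 have opposite signs, so a root lies in (21, 22); Newton's method refines it to λ ≈ 21.2592. p(99) = -4645 and p(100) = 3111 have opposite signs, so a root lies in (99, 100); Newton's method refines it to λ ≈ 99.6044. Check (Vieta): the three roots sum to 121, matching tr M = 121.
So the eigenvalues of A^T A are ≈ 0.1365, 21.2592, 99.6044 (all ≥ 0, as they must be for A^T A). The largest is λ_max ≈ 99.6044, hence ||A||_2 = sqrt(λ_max) ≈ 9.9802.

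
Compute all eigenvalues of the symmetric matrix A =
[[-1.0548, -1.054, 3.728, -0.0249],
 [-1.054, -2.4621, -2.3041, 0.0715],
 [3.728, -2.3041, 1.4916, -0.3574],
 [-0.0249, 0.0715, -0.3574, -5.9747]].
sigma(A) ≈ {-6, -4, -3, 5}

A is real symmetric, so its spectrum consists of real eigenvalues. Expanding the characteristic polynomial of the displayed matrix gives
  det(λ I - A) = p(λ) = λ^4 + (8)λ^3 + (-11)λ^2 + (-197.9955)λ + (-359.9908).
Solving p(λ) = 0 yields eigenvalues ≈ -6, -4, -3, 5. (A is shown rounded to 4 decimals, so these recover the underlying integer eigenvalues to within that precision.)
Verification: the trace of A = -8 equals the sum of eigenvalues -8, and det(A) ≈ -359.9908 matches the eigenvalue product -360.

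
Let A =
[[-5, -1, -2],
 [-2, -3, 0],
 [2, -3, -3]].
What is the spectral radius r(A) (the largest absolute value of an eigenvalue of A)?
r(A) ≈ 5.8089

The eigenvalues of A are the roots of its characteristic polynomial. With M = A (coefficients from the trace, the sum of principal 2x2 minors, and det A):
  p(λ) = det(λ I - M) = λ^3 + 11λ^2 + 41λ + 63.
No integer candidate from the rational root theorem (±divisors of 63) is a root, so the roots are irrational. The cubic discriminant is Δ = -3424 < 0, so there is one real root and a complex-conjugate pair. p(-6) = -3 and p(-5) = 8 have opposite signs, so a root lies in (-6, -5); Newton's method refines it to λ ≈ -5.8089. Dividing out (λ - (-5.8089)) leaves approximately λ^2 + 5.1911λ + 10.8454. For λ^2 + 5.1911λ + 10.8454 the discriminant is -16.4342. It is negative, so the remaining roots are the complex-conjugate pair λ ≈ -2.5955 ± 2.027i. Their product equals the constant term, so |λ|^2 ≈ 10.8454 and |λ| ≈ 3.2932.
Thus the eigenvalues (to 4 decimals) are -5.8089 (modulus 5.8089); -2.5955 ± 2.027i (modulus 3.2932). The spectral radius is the largest modulus: r(A) ≈ 5.8089. (Cross-check: r(A) ≤ ||A||_2 ≈ 6.0982; equality holds whenever A is normal, though it can also hold for some non-normal A.)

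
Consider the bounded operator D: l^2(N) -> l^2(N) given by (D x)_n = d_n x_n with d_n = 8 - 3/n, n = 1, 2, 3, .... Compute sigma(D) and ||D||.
sigma(D) = {8 - 3/n : n ≥ 1} ∪ {8}; ||D|| = 8

A bounded diagonal operator on l^2 with diagonal entries d_n has spectrum equal to the closure of {d_n : n ≥ 1}: every d_n is an eigenvalue (with eigenvector e_n), so {d_n} ⊂ sigma(D); the spectrum is closed, so its closure is too; and for lambda not in the closure, (D - lambda I) has bounded inverse (the diagonal entries 1/(d_n - lambda) are bounded). For our sequence d_n = 8 - 3/n, n = 1, 2, 3, ...:
  - {d_n} = {8 - 3/n : n ≥ 1}; the only limit point is 8
  - closure = {8 - 3/n : n ≥ 1} ∪ {8}
For the norm: a diagonal operator has ||D|| = sup_n |d_n|. Here d_n = 8 - 3/n increases monotonically from d_1 = 5 toward 8, with all terms in [5, 8); so sup_n |d_n| = 8 (the supremum is the limit, not attained). So ||D|| = 8.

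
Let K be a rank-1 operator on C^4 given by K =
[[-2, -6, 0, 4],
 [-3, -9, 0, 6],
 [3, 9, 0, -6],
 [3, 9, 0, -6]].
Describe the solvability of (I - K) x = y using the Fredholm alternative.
(I - K) is invertible (det(I - K) = 18 ≠ 0), so for every y in C^4 the equation (I - K) x = y has a unique solution.

K has rank 1, so it is an outer product K = u v^T: every row of K is a multiple of one row vector. Reading off the entries, u = (-2, -3, 3, 3) and v = (1, 3, 0, -2) (row i of K equals u_i·v^T). A rank-one matrix u v^T satisfies K u = u (v·u) and kills the (3)-dimensional subspace v^⊥, so its characteristic polynomial is lambda^3 (lambda - v·u) with v·u = tr K = -17. Hence the eigenvalues of I - K are 1 (multiplicity 3) and 1 - (-17) = 18, so det(I - K) = 18. (Direct check: I - K =
[[3, 6, 0, -4],
 [3, 10, 0, -6],
 [-3, -9, 1, 6],
 [-3, -9, 0, 7]]
has determinant 18.) The finite-dimensional Fredholm alternative says: either (I - K) is invertible, or ker(I - K) ≠ {0} and then range(I - K) = ker((I - K)^*)^⊥, with dim ker(I - K) = dim ker((I - K)^*). Since det(I - K) ≠ 0, 1 is not an eigenvalue of K and ker(I - K) = {0}, so we are in the first case: for every y there is a unique x = (I - K)^(-1) y. Explicitly, by the Sherman–Morrison formula, (I - u v^T)^(-1) = I + u v^T/(1 - v·u), i.e. (I - K)^(-1) = I + K/(18).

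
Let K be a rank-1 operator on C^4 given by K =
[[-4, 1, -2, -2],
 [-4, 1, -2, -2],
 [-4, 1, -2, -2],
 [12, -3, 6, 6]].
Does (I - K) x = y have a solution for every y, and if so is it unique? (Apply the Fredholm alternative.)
(I - K) is singular (det(I - K) = 0, i.e. 1 ∈ sigma(K)). (I - K) x = y is solvable iff y ⊥ ker((I - K)^*) = span{(-4, 1, -2, -2)}, i.e. iff -4y_1 + y_2 - 2y_3 - 2y_4 = 0. When solvable, the solutions are x = y + c·(1, 1, 1, -3), c arbitrary (ker(I - K) = span{(1, 1, 1, -3)}, dimension 1).

K has rank 1, so it is an outer product K = u v^T: every row of K is a multiple of one row vector. Reading off the entries, u = (1, 1, 1, -3) and v = (-4, 1, -2, -2) (row i of K equals u_i·v^T). A rank-one matrix u v^T satisfies K u = u (v·u) and kills the (3)-dimensional subspace v^⊥, so its characteristic polynomial is lambda^3 (lambda - v·u) with v·u = tr K = 1. Hence the eigenvalues of I - K are 1 (multiplicity 3) and 1 - (1) = 0, so det(I - K) = 0. (Direct check: I - K =
[[5, -1, 2, 2],
 [4, 0, 2, 2],
 [4, -1, 3, 2],
 [-12, 3, -6, -5]]
has determinant 0.) So 1 is an eigenvalue of K and (I - K) is not invertible. The finite-dimensional Fredholm alternative says: either (I - K) is invertible, or ker(I - K) ≠ {0} and then range(I - K) = ker((I - K)^*)^⊥, with dim ker(I - K) = dim ker((I - K)^*). We are in the second case, so we need both kernels. Kernel of I - K: (I - K) u = u - u (v·u) = u - u = 0, so ker(I - K) = span{u} = span{(1, 1, 1, -3)} (it is exactly 1-dimensional because rank(I - K) = 3). Kernel of the adjoint: K is real, so (I - K)^* = I - K^T = I - v u^T, and (I - v u^T) v = v - v (u·v) = 0; hence ker((I - K)^*) = span{v} = span{(-4, 1, -2, -2)}. Therefore (I - K) x = y is solvable iff <y, v> = 0, i.e. iff -4y_1 + y_2 - 2y_3 - 2y_4 = 0. When this holds, K y = u (v·y) = 0, so (I - K) y = y and x = y is a particular solution; the full solution set is the line x = y + c·u = y + c·(1, 1, 1, -3), c ∈ C.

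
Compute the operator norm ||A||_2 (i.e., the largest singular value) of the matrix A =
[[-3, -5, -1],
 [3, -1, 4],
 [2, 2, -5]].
||A||_2 ≈ 6.8958 (= sqrt(largest eigenvalue of A^T A))

||A||_2 = sigma_max(A) = sqrt(lambda_max(A^T A)). Form the symmetric matrix M = A^T A =
[[22, 16, 5],
 [16, 30, -9],
 [5, -9, 42]].
Its characteristic polynomial (trace, sum of principal 2x2 minors, determinant of M give the coefficients) is
  p(λ) = det(λ I - M) = λ^3 - 94λ^2 + 2482λ - 12996.
No integer candidate from the rational root theorem (±divisors of 12996) is a root, so the roots are irrational. The cubic discriminant is Δ = 112928928 > 0, so there are three distinct real roots. p(6) = -1272 and p(7) = 115 have opposite signs, so a root lies in (6, 7); Newton's method refines it to λ ≈ 6.9128. p(39) = 147 and p(40) = -116 have opposite signs, so a root lies in (39, 40); Newton's method refines it to λ ≈ 39.5357. p(47) = -165 and p(48) = 156 have opposite signs, so a root lies in (47, 48); Newton's method refines it to λ ≈ 47.5514. Check (Vieta): the three roots sum to 94, matching tr M = 94.
So the eigenvalues of A^T A are ≈ 6.9128, 39.5357, 47.5514 (all ≥ 0, as they must be for A^T A). The largest is λ_max ≈ 47.5514, hence ||A||_2 = sqrt(λ_max) ≈ 6.8958.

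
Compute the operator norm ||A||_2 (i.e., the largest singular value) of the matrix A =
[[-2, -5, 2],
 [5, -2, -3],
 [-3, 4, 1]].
||A||_2 ≈ 7.6825 (= sqrt(largest eigenvalue of A^T A))

||A||_2 = sigma_max(A) = sqrt(lambda_max(A^T A)). Form the symmetric matrix M = A^T A =
[[38, -12, -22],
 [-12, 45, 0],
 [-22, 0, 14]].
Its characteristic polynomial (trace, sum of principal 2x2 minors, determinant of M give the coefficients) is
  p(λ) = det(λ I - M) = λ^3 - 97λ^2 + 2244λ - 144.
No integer candidate from the rational root theorem (±divisors of 144) is a root, so the roots are irrational. The cubic discriminant is Δ = 2218323024 > 0, so there are three distinct real roots. p(0) = -144 and p(1) = 2004 have opposite signs, so a root lies in (0, 1); Newton's method refines it to λ ≈ 0.0644. p(37) = 744 and p(38) = -68 have opposite signs, so a root lies in (37, 38); Newton's method refines it to λ ≈ 37.9147. p(59) = -26 and p(60) = 1296 have opposite signs, so a root lies in (59, 60); Newton's method refines it to λ ≈ 59.0209. Check (Vieta): the three roots sum to 97, matching tr M = 97.
So the eigenvalues of A^T A are ≈ 0.0644, 37.9147, 59.0209 (all ≥ 0, as they must be for A^T A). The largest is λ_max ≈ 59.0209, hence ||A||_2 = sqrt(λ_max) ≈ 7.6825.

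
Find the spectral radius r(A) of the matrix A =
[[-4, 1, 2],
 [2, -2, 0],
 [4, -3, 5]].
r(A) ≈ 5.6832

The eigenvalues of A are the roots of its characteristic polynomial. With M = A (coefficients from the trace, the sum of principal 2x2 minors, and det A):
  p(λ) = det(λ I - M) = λ^3 + λ^2 - 32λ - 34.
No integer candidate from the rational root theorem (±divisors of 34) is a root, so the roots are irrational. The cubic discriminant is Δ = 120604 > 0, so there are three distinct real roots. p(-6) = -22 and p(-5) = 26 have opposite signs, so a root lies in (-6, -5); Newton's method refines it to λ ≈ -5.6184. p(-2) = 26 and p(-1) = -2 have opposite signs, so a root lies in (-2, -1); Newton's method refines it to λ ≈ -1.0648. p(5) = -44 and p(6) = 26 have opposite signs, so a root lies in (5, 6); Newton's method refines it to λ ≈ 5.6832. Check (Vieta): the three roots sum to -1, matching tr M = -1.
Thus the eigenvalues (to 4 decimals) are -5.6184 (modulus 5.6184); -1.0648 (modulus 1.0648); 5.6832 (modulus 5.6832). The spectral radius is the largest modulus: r(A) ≈ 5.6832. (Cross-check: r(A) ≤ ||A||_2 ≈ 7.6104; equality holds whenever A is normal, though it can also hold for some non-normal A.)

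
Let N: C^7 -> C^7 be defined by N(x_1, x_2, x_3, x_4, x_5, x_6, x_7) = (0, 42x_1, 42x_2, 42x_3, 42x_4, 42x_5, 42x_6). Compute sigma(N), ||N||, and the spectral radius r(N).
sigma(N) = {0}; ||N|| = 42; r(N) = 0. (N is nilpotent with N^7 = 0.)

On C^7, N is a strictly lower-triangular matrix with 42 on the subdiagonal and zeros elsewhere, so its characteristic polynomial is lambda^7 and every eigenvalue is 0: sigma(N) = {0}. For the operator norm, N e_i = 42e_{i+1} for i = 1, ..., 6 and N e_7 = 0, so the singular values of N are 42 (with multiplicity 6) and 0; hence ||N|| = 42. The spectral radius r(N) = max|lambda| = 0. Note ||N|| > r(N) — characteristic of non-normal nilpotent operators. Indeed N^7 = 0.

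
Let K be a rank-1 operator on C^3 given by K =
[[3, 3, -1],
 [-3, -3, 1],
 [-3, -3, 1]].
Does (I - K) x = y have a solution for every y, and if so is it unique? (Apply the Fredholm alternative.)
(I - K) is singular (det(I - K) = 0, i.e. 1 ∈ sigma(K)). (I - K) x = y is solvable iff y ⊥ ker((I - K)^*) = span{(3, 3, -1)}, i.e. iff 3y_1 + 3y_2 - y_3 = 0. When solvable, the solutions are x = y + c·(1, -1, -1), c arbitrary (ker(I - K) = span{(1, -1, -1)}, dimension 1).

K has rank 1, so it is an outer product K = u v^T: every row of K is a multiple of one row vector. Reading off the entries, u = (1, -1, -1) and v = (3, 3, -1) (row i of K equals u_i·v^T). A rank-one matrix u v^T satisfies K u = u (v·u) and kills the (2)-dimensional subspace v^⊥, so its characteristic polynomial is lambda^2 (lambda - v·u) with v·u = tr K = 1. Hence the eigenvalues of I - K are 1 (multiplicity 2) and 1 - (1) = 0, so det(I - K) = 0. (Direct check: I - K =
[[-2, -3, 1],
 [3, 4, -1],
 [3, 3, 0]]
has determinant 0.) So 1 is an eigenvalue of K and (I - K) is not invertible. The finite-dimensional Fredholm alternative says: either (I - K) is invertible, or ker(I - K) ≠ {0} and then range(I - K) = ker((I - K)^*)^⊥, with dim ker(I - K) = dim ker((I - K)^*). We are in the second case, so we need both kernels. Kernel of I - K: (I - K) u = u - u (v·u) = u - u = 0, so ker(I - K) = span{u} = span{(1, -1, -1)} (it is exactly 1-dimensional because rank(I - K) = 2). Kernel of the adjoint: K is real, so (I - K)^* = I - K^T = I - v u^T, and (I - v u^T) v = v - v (u·v) = 0; hence ker((I - K)^*) = span{v} = span{(3, 3, -1)}. Therefore (I - K) x = y is solvable iff <y, v> = 0, i.e. iff 3y_1 + 3y_2 - y_3 = 0. When this holds, K y = u (v·y) = 0, so (I - K) y = y and x = y is a particular solution; the full solution set is the line x = y + c·u = y + c·(1, -1, -1), c ∈ C.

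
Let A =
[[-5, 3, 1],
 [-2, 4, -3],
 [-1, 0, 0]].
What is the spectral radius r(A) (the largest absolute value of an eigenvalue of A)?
r(A) = sqrt(52)/2 ≈ 3.6056

The eigenvalues of A are the roots of its characteristic polynomial. With M = A (coefficients from the trace, the sum of principal 2x2 minors, and det A):
  p(λ) = det(λ I - M) = λ^3 + λ^2 - 13λ - 13.
By the rational root theorem any rational root is an integer divisor of 13. Testing λ = -1: p(-1) = -1 + 1 + 13 - 13 = 0, so λ = -1 is a root. Dividing out (λ + 1) leaves p(λ) = (λ + 1)(λ^2 - 13). For λ^2 - 13 the discriminant is 52. It is nonnegative but not a perfect square, so the roots are real and irrational: λ = ± sqrt(52)/2 ≈ 3.6056, -3.6056.
Thus the eigenvalues (to 4 decimals) are 3.6056 (modulus 3.6056); -3.6056 (modulus 3.6056); -1 (modulus 1). The spectral radius is the largest modulus: r(A) = sqrt(52)/2 ≈ 3.6056. (Cross-check: r(A) ≤ ||A||_2 ≈ 7.1937; equality holds whenever A is normal, though it can also hold for some non-normal A.)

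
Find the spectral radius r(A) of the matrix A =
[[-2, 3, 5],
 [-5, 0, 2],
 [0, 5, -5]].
r(A) ≈ 7.9576

The eigenvalues of A are the roots of its characteristic polynomial. With M = A (coefficients from the trace, the sum of principal 2x2 minors, and det A):
  p(λ) = det(λ I - M) = λ^3 + 7λ^2 + 15λ + 180.
No integer candidate from the rational root theorem (±divisors of 180) is a root, so the roots are irrational. The cubic discriminant is Δ = -784035 < 0, so there is one real root and a complex-conjugate pair. p(-8) = -4 and p(-7) = 75 have opposite signs, so a root lies in (-8, -7); Newton's method refines it to λ ≈ -7.9576. Dividing out (λ - (-7.9576)) leaves approximately λ^2 - 0.9576λ + 22.62. For λ^2 - 0.9576λ + 22.62 the discriminant is -89.5629. It is negative, so the remaining roots are the complex-conjugate pair λ ≈ 0.4788 ± 4.7319i. Their product equals the constant term, so |λ|^2 ≈ 22.62 and |λ| ≈ 4.756.
Thus the eigenvalues (to 4 decimals) are -7.9576 (modulus 7.9576); 0.4788 ± 4.7319i (modulus 4.756). The spectral radius is the largest modulus: r(A) ≈ 7.9576. (Cross-check: r(A) ≤ ||A||_2 ≈ 8.1374; equality holds whenever A is normal, though it can also hold for some non-normal A.)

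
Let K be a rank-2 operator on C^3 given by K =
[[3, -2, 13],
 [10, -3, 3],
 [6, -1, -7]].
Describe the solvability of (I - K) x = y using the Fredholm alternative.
(I - K) is invertible (det(I - K) = -56 ≠ 0), so for every y in C^3 the equation (I - K) x = y has a unique solution.

K has rank 2 and factors as K = U V^T = u1 v1^T + u2 v2^T with u1 = (2, 3, 1), v1 = (3, -1, 2), u2 = (3, -1, -3), v2 = (-1, 0, 3) (multiplying out reproduces the displayed K). The nonzero eigenvalues of U V^T coincide with those of the 2 x 2 matrix G = V^T U = [[v1·u1, v1·u2], [v2·u1, v2·u2]] = [[5, 4], [1, -12]], and by the Sylvester determinant identity det(I_3 - U V^T) = det(I_2 - V^T U) = det([[-4, -4], [-1, 13]]) = (-4)(13) - (-4)(-1) = -56. (Direct check: I - K =
[[-2, 2, -13],
 [-10, 4, -3],
 [-6, 1, 8]]
has determinant -56.) The finite-dimensional Fredholm alternative says: either (I - K) is invertible, or ker(I - K) ≠ {0} and then range(I - K) = ker((I - K)^*)^⊥, with dim ker(I - K) = dim ker((I - K)^*). Since det(I - K) ≠ 0, 1 is not an eigenvalue of K and ker(I - K) = {0}, so we are in the first case: for every y there is a unique x = (I - K)^(-1) y. (Explicitly, by the Woodbury identity, (I - U V^T)^(-1) = I + U (I_2 - G)^(-1) V^T.)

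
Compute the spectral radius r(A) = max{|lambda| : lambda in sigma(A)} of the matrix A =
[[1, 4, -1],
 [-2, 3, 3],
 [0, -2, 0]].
r(A) ≈ 4.0658

The eigenvalues of A are the roots of its characteristic polynomial. With M = A (coefficients from the trace, the sum of principal 2x2 minors, and det A):
  p(λ) = det(λ I - M) = λ^3 - 4λ^2 + 17λ - 2.
No integer candidate from the rational root theorem (±divisors of 2) is a root, so the roots are irrational. The cubic discriminant is Δ = -13200 < 0, so there is one real root and a complex-conjugate pair. p(0) = -2 and p(1) = 12 have opposite signs, so a root lies in (0, 1); Newton's method refines it to λ ≈ 0.121. Dividing out (λ - (0.121)) leaves approximately λ^2 - 3.879λ + 16.5307. For λ^2 - 3.879λ + 16.5307 the discriminant is -51.076. It is negative, so the remaining roots are the complex-conjugate pair λ ≈ 1.9395 ± 3.5734i. Their product equals the constant term, so |λ|^2 ≈ 16.5307 and |λ| ≈ 4.0658.
Thus the eigenvalues (to 4 decimals) are 0.121 (modulus 0.121); 1.9395 ± 3.5734i (modulus 4.0658). The spectral radius is the largest modulus: r(A) ≈ 4.0658. (Cross-check: r(A) ≤ ||A||_2 ≈ 5.5482; equality holds whenever A is normal, though it can also hold for some non-normal A.)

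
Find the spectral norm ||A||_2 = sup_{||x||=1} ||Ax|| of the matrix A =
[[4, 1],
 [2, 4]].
||A||_2 = sqrt((37 + sqrt(585))/2) ≈ 5.5311 (= sqrt(largest eigenvalue of A^T A))

||A||_2 = sigma_max(A) = sqrt(lambda_max(A^T A)). Form the symmetric matrix M = A^T A =
[[20, 12],
 [12, 17]].
Its characteristic polynomial (trace, determinant of M give the coefficients) is
  p(λ) = det(λ I - M) = λ^2 - 37λ + 196.
For λ^2 - 37λ + 196 the discriminant is 585. It is nonnegative but not a perfect square, so the roots are real and irrational: λ = (37 ± sqrt(585))/2 ≈ 30.5934, 6.4066.
So the eigenvalues of A^T A are ≈ 6.4066, 30.5934 (all ≥ 0, as they must be for A^T A). The largest is λ_max = (37 + sqrt(585))/2 ≈ 30.5934, hence ||A||_2 = sqrt(λ_max) = sqrt((37 + sqrt(585))/2) ≈ 5.5311.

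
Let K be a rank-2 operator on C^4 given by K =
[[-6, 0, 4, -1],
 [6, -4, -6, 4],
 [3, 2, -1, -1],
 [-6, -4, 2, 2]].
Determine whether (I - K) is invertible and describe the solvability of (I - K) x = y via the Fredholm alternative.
(I - K) is invertible (det(I - K) = 34 ≠ 0), so for every y in C^4 the equation (I - K) x = y has a unique solution.

K has rank 2 and factors as K = U V^T = u1 v1^T + u2 v2^T with u1 = (-1, 0, 1, -2), v1 = (3, 2, -1, -1), u2 = (1, -2, 0, 0), v2 = (-3, 2, 3, -2) (multiplying out reproduces the displayed K). The nonzero eigenvalues of U V^T coincide with those of the 2 x 2 matrix G = V^T U = [[v1·u1, v1·u2], [v2·u1, v2·u2]] = [[-2, -1], [10, -7]], and by the Sylvester determinant identity det(I_4 - U V^T) = det(I_2 - V^T U) = det([[3, 1], [-10, 8]]) = (3)(8) - (1)(-10) = 34. (Direct check: I - K =
[[7, 0, -4, 1],
 [-6, 5, 6, -4],
 [-3, -2, 2, 1],
 [6, 4, -2, -1]]
has determinant 34.) The finite-dimensional Fredholm alternative says: either (I - K) is invertible, or ker(I - K) ≠ {0} and then range(I - K) = ker((I - K)^*)^⊥, with dim ker(I - K) = dim ker((I - K)^*). Since det(I - K) ≠ 0, 1 is not an eigenvalue of K and ker(I - K) = {0}, so we are in the first case: for every y there is a unique x = (I - K)^(-1) y. (Explicitly, by the Woodbury identity, (I - U V^T)^(-1) = I + U (I_2 - G)^(-1) V^T.)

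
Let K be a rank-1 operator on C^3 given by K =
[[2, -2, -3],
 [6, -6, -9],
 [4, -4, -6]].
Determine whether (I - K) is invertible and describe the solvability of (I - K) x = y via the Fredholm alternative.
(I - K) is invertible (det(I - K) = 11 ≠ 0), so for every y in C^3 the equation (I - K) x = y has a unique solution.

K has rank 1, so it is an outer product K = u v^T: every row of K is a multiple of one row vector. Reading off the entries, u = (-1, -3, -2) and v = (-2, 2, 3) (row i of K equals u_i·v^T). A rank-one matrix u v^T satisfies K u = u (v·u) and kills the (2)-dimensional subspace v^⊥, so its characteristic polynomial is lambda^2 (lambda - v·u) with v·u = tr K = -10. Hence the eigenvalues of I - K are 1 (multiplicity 2) and 1 - (-10) = 11, so det(I - K) = 11. (Direct check: I - K =
[[-1, 2, 3],
 [-6, 7, 9],
 [-4, 4, 7]]
has determinant 11.) The finite-dimensional Fredholm alternative says: either (I - K) is invertible, or ker(I - K) ≠ {0} and then range(I - K) = ker((I - K)^*)^⊥, with dim ker(I - K) = dim ker((I - K)^*). Since det(I - K) ≠ 0, 1 is not an eigenvalue of K and ker(I - K) = {0}, so we are in the first case: for every y there is a unique x = (I - K)^(-1) y. Explicitly, by the Sherman–Morrison formula, (I - u v^T)^(-1) = I + u v^T/(1 - v·u), i.e. (I - K)^(-1) = I + K/(11).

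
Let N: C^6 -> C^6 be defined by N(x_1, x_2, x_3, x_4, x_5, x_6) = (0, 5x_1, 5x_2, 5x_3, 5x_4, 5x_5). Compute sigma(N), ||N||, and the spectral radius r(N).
sigma(N) = {0}; ||N|| = 5; r(N) = 0. (N is nilpotent with N^6 = 0.)

On C^6, N is a strictly lower-triangular matrix with 5 on the subdiagonal and zeros elsewhere, so its characteristic polynomial is lambda^6 and every eigenvalue is 0: sigma(N) = {0}. For the operator norm, N e_i = 5e_{i+1} for i = 1, ..., 5 and N e_6 = 0, so the singular values of N are 5 (with multiplicity 5) and 0; hence ||N|| = 5. The spectral radius r(N) = max|lambda| = 0. Note ||N|| > r(N) — characteristic of non-normal nilpotent operators. Indeed N^6 = 0.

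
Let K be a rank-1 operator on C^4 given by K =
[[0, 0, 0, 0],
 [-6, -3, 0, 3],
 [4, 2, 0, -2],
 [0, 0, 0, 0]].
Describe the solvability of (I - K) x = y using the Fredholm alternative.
(I - K) is invertible (det(I - K) = 4 ≠ 0), so for every y in C^4 the equation (I - K) x = y has a unique solution.

K has rank 1, so it is an outer product K = u v^T: every row of K is a multiple of one row vector. Reading off the entries, u = (0, 3, -2, 0) and v = (-2, -1, 0, 1) (row i of K equals u_i·v^T). A rank-one matrix u v^T satisfies K u = u (v·u) and kills the (3)-dimensional subspace v^⊥, so its characteristic polynomial is lambda^3 (lambda - v·u) with v·u = tr K = -3. Hence the eigenvalues of I - K are 1 (multiplicity 3) and 1 - (-3) = 4, so det(I - K) = 4. (Direct check: I - K =
[[1, 0, 0, 0],
 [6, 4, 0, -3],
 [-4, -2, 1, 2],
 [0, 0, 0, 1]]
has determinant 4.) The finite-dimensional Fredholm alternative says: either (I - K) is invertible, or ker(I - K) ≠ {0} and then range(I - K) = ker((I - K)^*)^⊥, with dim ker(I - K) = dim ker((I - K)^*). Since det(I - K) ≠ 0, 1 is not an eigenvalue of K and ker(I - K) = {0}, so we are in the first case: for every y there is a unique x = (I - K)^(-1) y. Explicitly, by the Sherman–Morrison formula, (I - u v^T)^(-1) = I + u v^T/(1 - v·u), i.e. (I - K)^(-1) = I + K/(4).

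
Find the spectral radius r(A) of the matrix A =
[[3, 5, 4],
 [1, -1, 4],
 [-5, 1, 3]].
r(A) ≈ 6.6025

The eigenvalues of A are the roots of its characteristic polynomial. With M = A (coefficients from the trace, the sum of principal 2x2 minors, and det A):
  p(λ) = det(λ I - M) = λ^3 - 5λ^2 + 14λ + 152.
No integer candidate from the rational root theorem (±divisors of 152) is a root, so the roots are irrational. The cubic discriminant is Δ = -745404 < 0, so there is one real root and a complex-conjugate pair. p(-4) = -48 and p(-3) = 38 have opposite signs, so a root lies in (-4, -3); Newton's method refines it to λ ≈ -3.4868. Dividing out (λ - (-3.4868)) leaves approximately λ^2 - 8.4868λ + 43.5924. For λ^2 - 8.4868λ + 43.5924 the discriminant is -102.3428. It is negative, so the remaining roots are the complex-conjugate pair λ ≈ 4.2434 ± 5.0582i. Their product equals the constant term, so |λ|^2 ≈ 43.5924 and |λ| ≈ 6.6025.
Thus the eigenvalues (to 4 decimals) are -3.4868 (modulus 3.4868); 4.2434 ± 5.0582i (modulus 6.6025). The spectral radius is the largest modulus: r(A) ≈ 6.6025. (Cross-check: r(A) ≤ ||A||_2 ≈ 7.4856; equality holds whenever A is normal, though it can also hold for some non-normal A.)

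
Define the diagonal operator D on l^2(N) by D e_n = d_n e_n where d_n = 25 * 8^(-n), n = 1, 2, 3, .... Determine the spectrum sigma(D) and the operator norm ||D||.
sigma(D) = {25 * 8^(-n) : n ≥ 1} ∪ {0}; ||D|| = 25/8

A bounded diagonal operator on l^2 with diagonal entries d_n has spectrum equal to the closure of {d_n : n ≥ 1}: every d_n is an eigenvalue (with eigenvector e_n), so {d_n} ⊂ sigma(D); the spectrum is closed, so its closure is too; and for lambda not in the closure, (D - lambda I) has bounded inverse (the diagonal entries 1/(d_n - lambda) are bounded). For our sequence d_n = 25 * 8^(-n), n = 1, 2, 3, ...:
  - {d_n} = {25 * 8^(-n) : n ≥ 1}; the only limit point is 0
  - closure = {25 * 8^(-n) : n ≥ 1} ∪ {0}
For the norm: a diagonal operator has ||D|| = sup_n |d_n|. Here d_n = 25 * 8^(-n) is positive and decreasing, so sup_n |d_n| = d_1 = 25/8. So ||D|| = 25/8.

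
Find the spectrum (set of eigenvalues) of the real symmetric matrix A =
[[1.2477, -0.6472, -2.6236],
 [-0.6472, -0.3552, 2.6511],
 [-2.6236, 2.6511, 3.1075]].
sigma(A) ≈ {-2, 0, 6}

A is real symmetric, so its spectrum consists of real eigenvalues. Expanding the characteristic polynomial of the displayed matrix gives
  det(λ I - A) = p(λ) = λ^3 + (-4)λ^2 + (-12)λ + (0).
Solving p(λ) = 0 yields eigenvalues ≈ -2, 0, 6. (A is shown rounded to 4 decimals, so these recover the underlying integer eigenvalues to within that precision.)
Verification: the trace of A = 4 equals the sum of eigenvalues 4, and det(A) ≈ -0.0000 matches the eigenvalue product 0.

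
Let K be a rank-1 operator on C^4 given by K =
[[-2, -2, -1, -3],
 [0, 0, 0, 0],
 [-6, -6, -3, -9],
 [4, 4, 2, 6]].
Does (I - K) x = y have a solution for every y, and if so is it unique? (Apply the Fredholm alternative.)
(I - K) is singular (det(I - K) = 0, i.e. 1 ∈ sigma(K)). (I - K) x = y is solvable iff y ⊥ ker((I - K)^*) = span{(-2, -2, -1, -3)}, i.e. iff -2y_1 - 2y_2 - y_3 - 3y_4 = 0. When solvable, the solutions are x = y + c·(1, 0, 3, -2), c arbitrary (ker(I - K) = span{(1, 0, 3, -2)}, dimension 1).

K has rank 1, so it is an outer product K = u v^T: every row of K is a multiple of one row vector. Reading off the entries, u = (1, 0, 3, -2) and v = (-2, -2, -1, -3) (row i of K equals u_i·v^T). A rank-one matrix u v^T satisfies K u = u (v·u) and kills the (3)-dimensional subspace v^⊥, so its characteristic polynomial is lambda^3 (lambda - v·u) with v·u = tr K = 1. Hence the eigenvalues of I - K are 1 (multiplicity 3) and 1 - (1) = 0, so det(I - K) = 0. (Direct check: I - K =
[[3, 2, 1, 3],
 [0, 1, 0, 0],
 [6, 6, 4, 9],
 [-4, -4, -2, -5]]
has determinant 0.) So 1 is an eigenvalue of K and (I - K) is not invertible. The finite-dimensional Fredholm alternative says: either (I - K) is invertible, or ker(I - K) ≠ {0} and then range(I - K) = ker((I - K)^*)^⊥, with dim ker(I - K) = dim ker((I - K)^*). We are in the second case, so we need both kernels. Kernel of I - K: (I - K) u = u - u (v·u) = u - u = 0, so ker(I - K) = span{u} = span{(1, 0, 3, -2)} (it is exactly 1-dimensional because rank(I - K) = 3). Kernel of the adjoint: K is real, so (I - K)^* = I - K^T = I - v u^T, and (I - v u^T) v = v - v (u·v) = 0; hence ker((I - K)^*) = span{v} = span{(-2, -2, -1, -3)}. Therefore (I - K) x = y is solvable iff <y, v> = 0, i.e. iff -2y_1 - 2y_2 - y_3 - 3y_4 = 0. When this holds, K y = u (v·y) = 0, so (I - K) y = y and x = y is a particular solution; the full solution set is the line x = y + c·u = y + c·(1, 0, 3, -2), c ∈ C.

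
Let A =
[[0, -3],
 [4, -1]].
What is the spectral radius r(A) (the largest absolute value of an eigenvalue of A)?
r(A) = sqrt(12) ≈ 3.4641

The eigenvalues of A are the roots of its characteristic polynomial. With M = A (coefficients from the trace and determinant):
  p(λ) = det(λ I - M) = λ^2 + λ + 12.
For λ^2 + λ + 12 the discriminant is -47. It is negative, so the roots are the complex-conjugate pair λ = -1/2 ± (sqrt(47)/2) i ≈ -0.5 ± 3.4278i. For a conjugate pair the product of the roots equals the constant term, so |λ|^2 = 12 and |λ| = sqrt(12) ≈ 3.4641.
Thus the eigenvalues (to 4 decimals) are -0.5 ± 3.4278i (modulus 3.4641). The spectral radius is the largest modulus: r(A) = sqrt(12) ≈ 3.4641. (Cross-check: r(A) ≤ ||A||_2 ≈ 4.2426; equality holds whenever A is normal, though it can also hold for some non-normal A.)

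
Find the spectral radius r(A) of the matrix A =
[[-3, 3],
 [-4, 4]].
r(A) = 1

The eigenvalues of A are the roots of its characteristic polynomial. With M = A (coefficients from the trace and determinant):
  p(λ) = det(λ I - M) = λ^2 - λ.
For λ^2 - λ the discriminant is 1. It is a perfect square (1^2), so the roots are rational: λ = (1 ± 1)/2 = 1, 0.
Thus the eigenvalues (to 4 decimals) are 1 (modulus 1); 0 (modulus 0). The spectral radius is the largest modulus: r(A) = 1. (Cross-check: r(A) ≤ ||A||_2 ≈ 7.0711; equality holds whenever A is normal, though it can also hold for some non-normal A.)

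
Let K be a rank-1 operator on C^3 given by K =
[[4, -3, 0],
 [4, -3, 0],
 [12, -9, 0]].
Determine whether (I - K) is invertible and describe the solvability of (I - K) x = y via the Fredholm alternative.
(I - K) is singular (det(I - K) = 0, i.e. 1 ∈ sigma(K)). (I - K) x = y is solvable iff y ⊥ ker((I - K)^*) = span{(4, -3, 0)}, i.e. iff 4y_1 - 3y_2 = 0. When solvable, the solutions are x = y + c·(1, 1, 3), c arbitrary (ker(I - K) = span{(1, 1, 3)}, dimension 1).

K has rank 1, so it is an outer product K = u v^T: every row of K is a multiple of one row vector. Reading off the entries, u = (1, 1, 3) and v = (4, -3, 0) (row i of K equals u_i·v^T). A rank-one matrix u v^T satisfies K u = u (v·u) and kills the (2)-dimensional subspace v^⊥, so its characteristic polynomial is lambda^2 (lambda - v·u) with v·u = tr K = 1. Hence the eigenvalues of I - K are 1 (multiplicity 2) and 1 - (1) = 0, so det(I - K) = 0. (Direct check: I - K =
[[-3, 3, 0],
 [-4, 4, 0],
 [-12, 9, 1]]
has determinant 0.) So 1 is an eigenvalue of K and (I - K) is not invertible. The finite-dimensional Fredholm alternative says: either (I - K) is invertible, or ker(I - K) ≠ {0} and then range(I - K) = ker((I - K)^*)^⊥, with dim ker(I - K) = dim ker((I - K)^*). We are in the second case, so we need both kernels. Kernel of I - K: (I - K) u = u - u (v·u) = u - u = 0, so ker(I - K) = span{u} = span{(1, 1, 3)} (it is exactly 1-dimensional because rank(I - K) = 2). Kernel of the adjoint: K is real, so (I - K)^* = I - K^T = I - v u^T, and (I - v u^T) v = v - v (u·v) = 0; hence ker((I - K)^*) = span{v} = span{(4, -3, 0)}. Therefore (I - K) x = y is solvable iff <y, v> = 0, i.e. iff 4y_1 - 3y_2 = 0. When this holds, K y = u (v·y) = 0, so (I - K) y = y and x = y is a particular solution; the full solution set is the line x = y + c·u = y + c·(1, 1, 3), c ∈ C.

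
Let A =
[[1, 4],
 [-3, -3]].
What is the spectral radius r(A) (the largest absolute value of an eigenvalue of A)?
r(A) = 3

The eigenvalues of A are the roots of its characteristic polynomial. With M = A (coefficients from the trace and determinant):
  p(λ) = det(λ I - M) = λ^2 + 2λ + 9.
For λ^2 + 2λ + 9 the discriminant is -32. It is negative, so the roots are the complex-conjugate pair λ = -1 ± (sqrt(32)/2) i ≈ -1 ± 2.8284i. For a conjugate pair the product of the roots equals the constant term, so |λ|^2 = 9 and |λ| = sqrt(9) = 3.
Thus the eigenvalues (to 4 decimals) are -1 ± 2.8284i (modulus 3). The spectral radius is the largest modulus: r(A) = 3. (Cross-check: r(A) ≤ ||A||_2 ≈ 5.7016; equality holds whenever A is normal, though it can also hold for some non-normal A.)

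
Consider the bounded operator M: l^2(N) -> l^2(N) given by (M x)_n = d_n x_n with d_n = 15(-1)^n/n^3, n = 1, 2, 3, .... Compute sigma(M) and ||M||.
sigma(M) = {15(-1)^n/n^3 : n ≥ 1} ∪ {0}; ||M|| = 15

A bounded diagonal operator on l^2 with diagonal entries d_n has spectrum equal to the closure of {d_n : n ≥ 1}: every d_n is an eigenvalue (with eigenvector e_n), so {d_n} ⊂ sigma(M); the spectrum is closed, so its closure is too; and for lambda not in the closure, (M - lambda I) has bounded inverse (the diagonal entries 1/(d_n - lambda) are bounded). For our sequence d_n = 15(-1)^n/n^3, n = 1, 2, 3, ...:
  - {d_n} = {15(-1)^n/n^3 : n ≥ 1}; the only limit point is 0
  - closure = {15(-1)^n/n^3 : n ≥ 1} ∪ {0}
For the norm: a diagonal operator has ||M|| = sup_n |d_n|. Here |d_n| = 15/n^3 is decreasing, so sup_n |d_n| = |d_1| = 15. So ||M|| = 15.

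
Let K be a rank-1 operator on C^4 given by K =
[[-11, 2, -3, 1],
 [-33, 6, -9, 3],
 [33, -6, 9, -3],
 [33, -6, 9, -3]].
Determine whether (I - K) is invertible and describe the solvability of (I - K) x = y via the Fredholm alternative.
(I - K) is singular (det(I - K) = 0, i.e. 1 ∈ sigma(K)). (I - K) x = y is solvable iff y ⊥ ker((I - K)^*) = span{(-11, 2, -3, 1)}, i.e. iff -11y_1 + 2y_2 - 3y_3 + y_4 = 0. When solvable, the solutions are x = y + c·(1, 3, -3, -3), c arbitrary (ker(I - K) = span{(1, 3, -3, -3)}, dimension 1).

K has rank 1, so it is an outer product K = u v^T: every row of K is a multiple of one row vector. Reading off the entries, u = (1, 3, -3, -3) and v = (-11, 2, -3, 1) (row i of K equals u_i·v^T). A rank-one matrix u v^T satisfies K u = u (v·u) and kills the (3)-dimensional subspace v^⊥, so its characteristic polynomial is lambda^3 (lambda - v·u) with v·u = tr K = 1. Hence the eigenvalues of I - K are 1 (multiplicity 3) and 1 - (1) = 0, so det(I - K) = 0. (Direct check: I - K =
[[12, -2, 3, -1],
 [33, -5, 9, -3],
 [-33, 6, -8, 3],
 [-33, 6, -9, 4]]
has determinant 0.) So 1 is an eigenvalue of K and (I - K) is not invertible. The finite-dimensional Fredholm alternative says: either (I - K) is invertible, or ker(I - K) ≠ {0} and then range(I - K) = ker((I - K)^*)^⊥, with dim ker(I - K) = dim ker((I - K)^*). We are in the second case, so we need both kernels. Kernel of I - K: (I - K) u = u - u (v·u) = u - u = 0, so ker(I - K) = span{u} = span{(1, 3, -3, -3)} (it is exactly 1-dimensional because rank(I - K) = 3). Kernel of the adjoint: K is real, so (I - K)^* = I - K^T = I - v u^T, and (I - v u^T) v = v - v (u·v) = 0; hence ker((I - K)^*) = span{v} = span{(-11, 2, -3, 1)}. Therefore (I - K) x = y is solvable iff <y, v> = 0, i.e. iff -11y_1 + 2y_2 - 3y_3 + y_4 = 0. When this holds, K y = u (v·y) = 0, so (I - K) y = y and x = y is a particular solution; the full solution set is the line x = y + c·u = y + c·(1, 3, -3, -3), c ∈ C.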